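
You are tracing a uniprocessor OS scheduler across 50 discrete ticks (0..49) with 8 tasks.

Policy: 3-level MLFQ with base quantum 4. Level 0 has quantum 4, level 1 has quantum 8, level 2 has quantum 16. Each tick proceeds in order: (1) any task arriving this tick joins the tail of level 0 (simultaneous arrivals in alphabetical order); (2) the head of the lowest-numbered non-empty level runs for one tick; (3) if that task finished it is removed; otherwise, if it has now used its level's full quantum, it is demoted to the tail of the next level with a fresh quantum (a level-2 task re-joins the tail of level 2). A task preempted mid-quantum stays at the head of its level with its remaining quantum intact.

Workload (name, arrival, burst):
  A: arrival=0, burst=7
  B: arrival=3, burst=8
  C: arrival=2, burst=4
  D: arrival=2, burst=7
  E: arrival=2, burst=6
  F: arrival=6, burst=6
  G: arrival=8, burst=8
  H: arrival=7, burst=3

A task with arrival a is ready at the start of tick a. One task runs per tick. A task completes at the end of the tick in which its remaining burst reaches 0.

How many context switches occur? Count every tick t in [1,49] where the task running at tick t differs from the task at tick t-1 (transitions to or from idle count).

context switches = 14

t=0: L0/L1/L2 = A/-/- → run A
t=1: L0/L1/L2 = A/-/- → run A
t=2: L0/L1/L2 = ACDE/-/- → run A
t=3: L0/L1/L2 = ACDEB/-/- → run A
t=4: L0/L1/L2 = CDEB/A/- → run C
t=5: L0/L1/L2 = CDEB/A/- → run C
t=6: L0/L1/L2 = CDEBF/A/- → run C
t=7: L0/L1/L2 = CDEBFH/A/- → run C
t=8: L0/L1/L2 = DEBFHG/A/- → run D
t=9: L0/L1/L2 = DEBFHG/A/- → run D
t=10: L0/L1/L2 = DEBFHG/A/- → run D
t=11: L0/L1/L2 = DEBFHG/A/- → run D
t=12: L0/L1/L2 = EBFHG/AD/- → run E
t=13: L0/L1/L2 = EBFHG/AD/- → run E
t=14: L0/L1/L2 = EBFHG/AD/- → run E
t=15: L0/L1/L2 = EBFHG/AD/- → run E
t=16: L0/L1/L2 = BFHG/ADE/- → run B
t=17: L0/L1/L2 = BFHG/ADE/- → run B
t=18: L0/L1/L2 = BFHG/ADE/- → run B
t=19: L0/L1/L2 = BFHG/ADE/- → run B
t=20: L0/L1/L2 = FHG/ADEB/- → run F
t=21: L0/L1/L2 = FHG/ADEB/- → run F
t=22: L0/L1/L2 = FHG/ADEB/- → run F
t=23: L0/L1/L2 = FHG/ADEB/- → run F
t=24: L0/L1/L2 = HG/ADEBF/- → run H
t=25: L0/L1/L2 = HG/ADEBF/- → run H
t=26: L0/L1/L2 = HG/ADEBF/- → run H
t=27: L0/L1/L2 = G/ADEBF/- → run G
t=28: L0/L1/L2 = G/ADEBF/- → run G
t=29: L0/L1/L2 = G/ADEBF/- → run G
t=30: L0/L1/L2 = G/ADEBF/- → run G
t=31: L0/L1/L2 = -/ADEBFG/- → run A
t=32: L0/L1/L2 = -/ADEBFG/- → run A
t=33: L0/L1/L2 = -/ADEBFG/- → run A
t=34: L0/L1/L2 = -/DEBFG/- → run D
t=35: L0/L1/L2 = -/DEBFG/- → run D
t=36: L0/L1/L2 = -/DEBFG/- → run D
t=37: L0/L1/L2 = -/EBFG/- → run E
t=38: L0/L1/L2 = -/EBFG/- → run E
t=39: L0/L1/L2 = -/BFG/- → run B
t=40: L0/L1/L2 = -/BFG/- → run B
t=41: L0/L1/L2 = -/BFG/- → run B
t=42: L0/L1/L2 = -/BFG/- → run B
t=43: L0/L1/L2 = -/FG/- → run F
t=44: L0/L1/L2 = -/FG/- → run F
t=45: L0/L1/L2 = -/G/- → run G
t=46: L0/L1/L2 = -/G/- → run G
t=47: L0/L1/L2 = -/G/- → run G
t=48: L0/L1/L2 = -/G/- → run G
t=49: (idle)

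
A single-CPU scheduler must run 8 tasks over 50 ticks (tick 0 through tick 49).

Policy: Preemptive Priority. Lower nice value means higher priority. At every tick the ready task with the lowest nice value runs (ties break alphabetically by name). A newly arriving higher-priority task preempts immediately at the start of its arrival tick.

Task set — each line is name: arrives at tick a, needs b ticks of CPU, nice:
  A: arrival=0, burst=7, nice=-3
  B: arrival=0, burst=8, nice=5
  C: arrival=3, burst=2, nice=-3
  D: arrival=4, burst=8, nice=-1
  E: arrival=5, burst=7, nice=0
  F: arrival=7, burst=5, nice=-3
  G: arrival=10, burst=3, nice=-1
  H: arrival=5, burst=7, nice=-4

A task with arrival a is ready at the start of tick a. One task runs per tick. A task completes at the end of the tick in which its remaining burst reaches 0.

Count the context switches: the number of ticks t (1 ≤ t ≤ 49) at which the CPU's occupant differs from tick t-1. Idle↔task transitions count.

context switches = 9

t=0: ready={A,B} → run A
t=1: ready={A,B} → run A
t=2: ready={A,B} → run A
t=3: ready={A,B,C} → run A
t=4: ready={A,B,C,D} → run A
t=5: ready={A,B,C,D,E,H} → run H
t=6: ready={A,B,C,D,E,H} → run H
t=7: ready={A,B,C,D,E,F,H} → run H
t=8: ready={A,B,C,D,E,F,H} → run H
t=9: ready={A,B,C,D,E,F,H} → run H
t=10: ready={A,B,C,D,E,F,G,H} → run H
t=11: ready={A,B,C,D,E,F,G,H} → run H
t=12: ready={A,B,C,D,E,F,G} → run A
t=13: ready={A,B,C,D,E,F,G} → run A
t=14: ready={B,C,D,E,F,G} → run C
t=15: ready={B,C,D,E,F,G} → run C
t=16: ready={B,D,E,F,G} → run F
t=17: ready={B,D,E,F,G} → run F
t=18: ready={B,D,E,F,G} → run F
t=19: ready={B,D,E,F,G} → run F
t=20: ready={B,D,E,F,G} → run F
t=21: ready={B,D,E,G} → run D
t=22: ready={B,D,E,G} → run D
t=23: ready={B,D,E,G} → run D
t=24: ready={B,D,E,G} → run D
t=25: ready={B,D,E,G} → run D
t=26: ready={B,D,E,G} → run D
t=27: ready={B,D,E,G} → run D
t=28: ready={B,D,E,G} → run D
t=29: ready={B,E,G} → run G
t=30: ready={B,E,G} → run G
t=31: ready={B,E,G} → run G
t=32: ready={B,E} → run E
t=33: ready={B,E} → run E
t=34: ready={B,E} → run E
t=35: ready={B,E} → run E
t=36: ready={B,E} → run E
t=37: ready={B,E} → run E
t=38: ready={B,E} → run E
t=39: ready={B} → run B
t=40: ready={B} → run B
t=41: ready={B} → run B
t=42: ready={B} → run B
t=43: ready={B} → run B
t=44: ready={B} → run B
t=45: ready={B} → run B
t=46: ready={B} → run B
t=47: (idle)
t=48: (idle)
t=49: (idle)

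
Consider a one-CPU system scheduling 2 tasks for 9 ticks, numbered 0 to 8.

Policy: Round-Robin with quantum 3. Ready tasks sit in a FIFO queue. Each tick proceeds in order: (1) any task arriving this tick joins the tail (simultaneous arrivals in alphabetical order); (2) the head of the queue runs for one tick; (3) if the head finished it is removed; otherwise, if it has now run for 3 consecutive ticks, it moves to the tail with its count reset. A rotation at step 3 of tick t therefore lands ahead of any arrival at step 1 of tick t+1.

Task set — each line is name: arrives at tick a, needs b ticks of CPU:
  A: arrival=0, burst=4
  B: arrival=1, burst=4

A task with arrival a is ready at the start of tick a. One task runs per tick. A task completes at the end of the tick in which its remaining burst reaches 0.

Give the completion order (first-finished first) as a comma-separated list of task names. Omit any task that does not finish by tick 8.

t=0: queue=[A] q_used=0 → run A
t=1: queue=[A,B] q_used=1 → run A
t=2: queue=[A,B] q_used=2 → run A
t=3: queue=[B,A] q_used=0 → run B
t=4: queue=[B,A] q_used=1 → run B
t=5: queue=[B,A] q_used=2 → run B
t=6: queue=[A,B] q_used=0 → run A
t=7: queue=[B] q_used=0 → run B
t=8: (idle)

completion order = A, B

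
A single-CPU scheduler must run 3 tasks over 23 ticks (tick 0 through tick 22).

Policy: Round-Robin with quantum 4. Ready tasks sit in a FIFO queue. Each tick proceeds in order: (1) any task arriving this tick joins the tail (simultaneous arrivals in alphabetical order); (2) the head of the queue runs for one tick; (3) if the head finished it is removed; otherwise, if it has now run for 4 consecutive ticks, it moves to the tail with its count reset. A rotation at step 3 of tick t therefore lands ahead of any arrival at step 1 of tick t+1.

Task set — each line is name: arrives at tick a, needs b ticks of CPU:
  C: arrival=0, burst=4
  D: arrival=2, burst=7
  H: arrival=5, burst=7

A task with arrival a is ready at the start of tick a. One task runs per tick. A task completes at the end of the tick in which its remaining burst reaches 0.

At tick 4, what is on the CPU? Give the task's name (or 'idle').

running at tick 4 = D

t=0: queue=[C] q_used=0 → run C
t=1: queue=[C] q_used=1 → run C
t=2: queue=[C,D] q_used=2 → run C
t=3: queue=[C,D] q_used=3 → run C
t=4: queue=[D] q_used=0 → run D
t=5: queue=[D,H] q_used=1 → run D
t=6: queue=[D,H] q_used=2 → run D
t=7: queue=[D,H] q_used=3 → run D
t=8: queue=[H,D] q_used=0 → run H
t=9: queue=[H,D] q_used=1 → run H
t=10: queue=[H,D] q_used=2 → run H
t=11: queue=[H,D] q_used=3 → run H
t=12: queue=[D,H] q_used=0 → run D
t=13: queue=[D,H] q_used=1 → run D
t=14: queue=[D,H] q_used=2 → run D
t=15: queue=[H] q_used=0 → run H
t=16: queue=[H] q_used=1 → run H
t=17: queue=[H] q_used=2 → run H
t=18: (idle)
t=19: (idle)
t=20: (idle)
t=21: (idle)
t=22: (idle)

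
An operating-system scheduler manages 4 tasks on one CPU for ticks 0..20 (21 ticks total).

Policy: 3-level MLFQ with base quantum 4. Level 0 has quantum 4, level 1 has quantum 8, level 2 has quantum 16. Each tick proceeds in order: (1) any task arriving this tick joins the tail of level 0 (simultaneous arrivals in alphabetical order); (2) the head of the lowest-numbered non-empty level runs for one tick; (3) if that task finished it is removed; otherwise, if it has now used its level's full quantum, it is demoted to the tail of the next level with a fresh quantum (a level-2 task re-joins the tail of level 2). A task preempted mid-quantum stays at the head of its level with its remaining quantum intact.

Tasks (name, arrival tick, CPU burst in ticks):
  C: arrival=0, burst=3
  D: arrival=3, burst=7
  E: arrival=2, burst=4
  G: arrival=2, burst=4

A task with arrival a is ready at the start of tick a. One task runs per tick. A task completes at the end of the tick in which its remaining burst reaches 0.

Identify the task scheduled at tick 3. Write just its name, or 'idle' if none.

t=0: L0/L1/L2 = C/-/- → run C
t=1: L0/L1/L2 = C/-/- → run C
t=2: L0/L1/L2 = CEG/-/- → run C
t=3: L0/L1/L2 = EGD/-/- → run E
t=4: L0/L1/L2 = EGD/-/- → run E
t=5: L0/L1/L2 = EGD/-/- → run E
t=6: L0/L1/L2 = EGD/-/- → run E
t=7: L0/L1/L2 = GD/-/- → run G
t=8: L0/L1/L2 = GD/-/- → run G
t=9: L0/L1/L2 = GD/-/- → run G
t=10: L0/L1/L2 = GD/-/- → run G
t=11: L0/L1/L2 = D/-/- → run D
t=12: L0/L1/L2 = D/-/- → run D
t=13: L0/L1/L2 = D/-/- → run D
t=14: L0/L1/L2 = D/-/- → run D
t=15: L0/L1/L2 = -/D/- → run D
t=16: L0/L1/L2 = -/D/- → run D
t=17: L0/L1/L2 = -/D/- → run D
t=18: (idle)
t=19: (idle)
t=20: (idle)

running at tick 3 = E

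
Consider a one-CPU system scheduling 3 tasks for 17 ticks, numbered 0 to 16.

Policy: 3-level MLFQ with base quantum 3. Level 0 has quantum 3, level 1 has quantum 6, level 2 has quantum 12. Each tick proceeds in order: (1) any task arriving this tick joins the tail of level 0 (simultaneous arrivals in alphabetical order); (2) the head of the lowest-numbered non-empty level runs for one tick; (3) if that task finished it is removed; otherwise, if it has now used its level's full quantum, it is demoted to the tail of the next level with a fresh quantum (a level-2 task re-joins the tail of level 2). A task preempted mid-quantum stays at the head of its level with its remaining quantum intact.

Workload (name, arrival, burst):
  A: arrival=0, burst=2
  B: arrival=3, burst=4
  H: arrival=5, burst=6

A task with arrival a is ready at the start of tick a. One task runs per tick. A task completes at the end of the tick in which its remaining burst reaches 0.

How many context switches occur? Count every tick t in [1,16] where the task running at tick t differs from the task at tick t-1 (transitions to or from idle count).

t=0: L0/L1/L2 = A/-/- → run A
t=1: L0/L1/L2 = A/-/- → run A
t=2: (idle)
t=3: L0/L1/L2 = B/-/- → run B
t=4: L0/L1/L2 = B/-/- → run B
t=5: L0/L1/L2 = BH/-/- → run B
t=6: L0/L1/L2 = H/B/- → run H
t=7: L0/L1/L2 = H/B/- → run H
t=8: L0/L1/L2 = H/B/- → run H
t=9: L0/L1/L2 = -/BH/- → run B
t=10: L0/L1/L2 = -/H/- → run H
t=11: L0/L1/L2 = -/H/- → run H
t=12: L0/L1/L2 = -/H/- → run H
t=13: (idle)
t=14: (idle)
t=15: (idle)
t=16: (idle)

context switches = 6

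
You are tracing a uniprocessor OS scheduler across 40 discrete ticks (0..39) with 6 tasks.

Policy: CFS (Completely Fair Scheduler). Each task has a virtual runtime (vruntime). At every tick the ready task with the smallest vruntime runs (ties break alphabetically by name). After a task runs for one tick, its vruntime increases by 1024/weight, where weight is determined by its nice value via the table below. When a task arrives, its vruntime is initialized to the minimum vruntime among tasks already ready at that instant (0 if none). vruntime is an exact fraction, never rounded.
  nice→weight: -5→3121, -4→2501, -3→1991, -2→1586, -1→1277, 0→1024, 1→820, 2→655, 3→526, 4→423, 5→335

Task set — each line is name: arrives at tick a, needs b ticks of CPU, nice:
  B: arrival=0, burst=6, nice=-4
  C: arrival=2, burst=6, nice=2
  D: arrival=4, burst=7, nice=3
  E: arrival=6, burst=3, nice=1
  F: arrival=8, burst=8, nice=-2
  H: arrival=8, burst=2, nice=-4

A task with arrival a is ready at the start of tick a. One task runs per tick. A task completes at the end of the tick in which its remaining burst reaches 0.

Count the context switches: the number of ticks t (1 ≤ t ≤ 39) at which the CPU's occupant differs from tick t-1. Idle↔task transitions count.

context switches = 26

t=0: vr[B=0] → run B
t=1: vr[B=1024/2501] → run B
t=2: vr[B=2048/2501 C=2048/2501] → run B
t=3: vr[B=3072/2501 C=2048/2501] → run C
t=4: vr[B=3072/2501 C=3902464/1638155 D=3072/2501] → run B
t=5: vr[B=4096/2501 C=3902464/1638155 D=3072/2501] → run D
t=6: vr[B=4096/2501 C=3902464/1638155 D=2088448/657763 E=4096/2501] → run B
t=7: vr[B=5120/2501 C=3902464/1638155 D=2088448/657763 E=4096/2501] → run E
t=8: vr[B=5120/2501 C=3902464/1638155 D=2088448/657763 E=36096/12505 F=5120/2501 H=5120/2501] → run B
t=9: vr[C=3902464/1638155 D=2088448/657763 E=36096/12505 F=5120/2501 H=5120/2501] → run F
t=10: vr[C=3902464/1638155 D=2088448/657763 E=36096/12505 F=87552/32513 H=5120/2501] → run H
t=11: vr[C=3902464/1638155 D=2088448/657763 E=36096/12505 F=87552/32513 H=6144/2501] → run C
t=12: vr[C=6463488/1638155 D=2088448/657763 E=36096/12505 F=87552/32513 H=6144/2501] → run H
t=13: vr[C=6463488/1638155 D=2088448/657763 E=36096/12505 F=87552/32513] → run F
t=14: vr[C=6463488/1638155 D=2088448/657763 E=36096/12505 F=108544/32513] → run E
t=15: vr[C=6463488/1638155 D=2088448/657763 E=51712/12505 F=108544/32513] → run D
t=16: vr[C=6463488/1638155 D=3368960/657763 E=51712/12505 F=108544/32513] → run F
t=17: vr[C=6463488/1638155 D=3368960/657763 E=51712/12505 F=129536/32513] → run C
t=18: vr[C=9024512/1638155 D=3368960/657763 E=51712/12505 F=129536/32513] → run F
t=19: vr[C=9024512/1638155 D=3368960/657763 E=51712/12505 F=150528/32513] → run E
t=20: vr[C=9024512/1638155 D=3368960/657763 F=150528/32513] → run F
t=21: vr[C=9024512/1638155 D=3368960/657763 F=171520/32513] → run D
t=22: vr[C=9024512/1638155 D=4649472/657763 F=171520/32513] → run F
t=23: vr[C=9024512/1638155 D=4649472/657763 F=192512/32513] → run C
t=24: vr[C=11585536/1638155 D=4649472/657763 F=192512/32513] → run F
t=25: vr[C=11585536/1638155 D=4649472/657763 F=213504/32513] → run F
t=26: vr[C=11585536/1638155 D=4649472/657763] → run D
t=27: vr[C=11585536/1638155 D=5929984/657763] → run C
t=28: vr[C=2829312/327631 D=5929984/657763] → run C
t=29: vr[D=5929984/657763] → run D
t=30: vr[D=7210496/657763] → run D
t=31: vr[D=8491008/657763] → run D
t=32: (idle)
t=33: (idle)
t=34: (idle)
t=35: (idle)
t=36: (idle)
t=37: (idle)
t=38: (idle)
t=39: (idle)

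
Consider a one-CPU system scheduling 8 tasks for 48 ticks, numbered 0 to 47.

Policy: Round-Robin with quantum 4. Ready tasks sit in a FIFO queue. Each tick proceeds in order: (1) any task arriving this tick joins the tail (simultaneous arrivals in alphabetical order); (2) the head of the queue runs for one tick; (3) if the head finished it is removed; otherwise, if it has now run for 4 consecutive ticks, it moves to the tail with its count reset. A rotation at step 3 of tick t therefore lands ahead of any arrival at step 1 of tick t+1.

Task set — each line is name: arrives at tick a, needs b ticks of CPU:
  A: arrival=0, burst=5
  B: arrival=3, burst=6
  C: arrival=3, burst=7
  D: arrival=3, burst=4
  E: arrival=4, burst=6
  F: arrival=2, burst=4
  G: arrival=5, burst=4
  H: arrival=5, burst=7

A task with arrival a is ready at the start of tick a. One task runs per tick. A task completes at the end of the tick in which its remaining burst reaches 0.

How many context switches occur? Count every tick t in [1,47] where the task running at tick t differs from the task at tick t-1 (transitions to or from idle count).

context switches = 13

t=0: queue=[A] q_used=0 → run A
t=1: queue=[A] q_used=1 → run A
t=2: queue=[A,F] q_used=2 → run A
t=3: queue=[A,F,B,C,D] q_used=3 → run A
t=4: queue=[F,B,C,D,A,E] q_used=0 → run F
t=5: queue=[F,B,C,D,A,E,G,H] q_used=1 → run F
t=6: queue=[F,B,C,D,A,E,G,H] q_used=2 → run F
t=7: queue=[F,B,C,D,A,E,G,H] q_used=3 → run F
t=8: queue=[B,C,D,A,E,G,H] q_used=0 → run B
t=9: queue=[B,C,D,A,E,G,H] q_used=1 → run B
t=10: queue=[B,C,D,A,E,G,H] q_used=2 → run B
t=11: queue=[B,C,D,A,E,G,H] q_used=3 → run B
t=12: queue=[C,D,A,E,G,H,B] q_used=0 → run C
t=13: queue=[C,D,A,E,G,H,B] q_used=1 → run C
t=14: queue=[C,D,A,E,G,H,B] q_used=2 → run C
t=15: queue=[C,D,A,E,G,H,B] q_used=3 → run C
t=16: queue=[D,A,E,G,H,B,C] q_used=0 → run D
t=17: queue=[D,A,E,G,H,B,C] q_used=1 → run D
t=18: queue=[D,A,E,G,H,B,C] q_used=2 → run D
t=19: queue=[D,A,E,G,H,B,C] q_used=3 → run D
t=20: queue=[A,E,G,H,B,C] q_used=0 → run A
t=21: queue=[E,G,H,B,C] q_used=0 → run E
t=22: queue=[E,G,H,B,C] q_used=1 → run E
t=23: queue=[E,G,H,B,C] q_used=2 → run E
t=24: queue=[E,G,H,B,C] q_used=3 → run E
t=25: queue=[G,H,B,C,E] q_used=0 → run G
t=26: queue=[G,H,B,C,E] q_used=1 → run G
t=27: queue=[G,H,B,C,E] q_used=2 → run G
t=28: queue=[G,H,B,C,E] q_used=3 → run G
t=29: queue=[H,B,C,E] q_used=0 → run H
t=30: queue=[H,B,C,E] q_used=1 → run H
t=31: queue=[H,B,C,E] q_used=2 → run H
t=32: queue=[H,B,C,E] q_used=3 → run H
t=33: queue=[B,C,E,H] q_used=0 → run B
t=34: queue=[B,C,E,H] q_used=1 → run B
t=35: queue=[C,E,H] q_used=0 → run C
t=36: queue=[C,E,H] q_used=1 → run C
t=37: queue=[C,E,H] q_used=2 → run C
t=38: queue=[E,H] q_used=0 → run E
t=39: queue=[E,H] q_used=1 → run E
t=40: queue=[H] q_used=0 → run H
t=41: queue=[H] q_used=1 → run H
t=42: queue=[H] q_used=2 → run H
t=43: (idle)
t=44: (idle)
t=45: (idle)
t=46: (idle)
t=47: (idle)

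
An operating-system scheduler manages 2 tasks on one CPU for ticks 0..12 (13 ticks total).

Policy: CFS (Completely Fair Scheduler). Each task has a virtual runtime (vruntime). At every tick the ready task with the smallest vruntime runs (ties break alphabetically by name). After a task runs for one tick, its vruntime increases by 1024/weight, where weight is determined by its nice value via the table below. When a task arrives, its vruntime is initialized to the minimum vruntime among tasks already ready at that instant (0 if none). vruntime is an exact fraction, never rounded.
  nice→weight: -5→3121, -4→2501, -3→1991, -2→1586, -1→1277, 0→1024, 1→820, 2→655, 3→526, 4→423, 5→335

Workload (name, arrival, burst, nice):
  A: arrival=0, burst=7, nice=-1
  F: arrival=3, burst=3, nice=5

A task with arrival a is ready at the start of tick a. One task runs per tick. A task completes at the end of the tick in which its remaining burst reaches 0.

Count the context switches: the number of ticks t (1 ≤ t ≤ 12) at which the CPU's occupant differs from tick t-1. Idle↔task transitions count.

context switches = 4

t=0: vr[A=0] → run A
t=1: vr[A=1024/1277] → run A
t=2: vr[A=2048/1277] → run A
t=3: vr[A=3072/1277 F=3072/1277] → run A
t=4: vr[A=4096/1277 F=3072/1277] → run F
t=5: vr[A=4096/1277 F=2336768/427795] → run A
t=6: vr[A=5120/1277 F=2336768/427795] → run A
t=7: vr[A=6144/1277 F=2336768/427795] → run A
t=8: vr[F=2336768/427795] → run F
t=9: vr[F=3644416/427795] → run F
t=10: (idle)
t=11: (idle)
t=12: (idle)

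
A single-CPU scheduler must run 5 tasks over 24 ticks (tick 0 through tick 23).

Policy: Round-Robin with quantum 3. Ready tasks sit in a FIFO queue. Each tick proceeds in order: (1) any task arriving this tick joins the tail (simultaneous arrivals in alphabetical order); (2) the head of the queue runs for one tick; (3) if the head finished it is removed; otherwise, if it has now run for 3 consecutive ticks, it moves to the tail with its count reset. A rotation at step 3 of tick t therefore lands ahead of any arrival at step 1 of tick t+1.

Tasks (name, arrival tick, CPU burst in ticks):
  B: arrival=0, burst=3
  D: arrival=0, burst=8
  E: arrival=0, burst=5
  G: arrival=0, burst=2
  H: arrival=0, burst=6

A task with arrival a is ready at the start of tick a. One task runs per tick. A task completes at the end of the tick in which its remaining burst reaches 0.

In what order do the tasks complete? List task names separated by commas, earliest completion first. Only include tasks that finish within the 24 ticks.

t=0: queue=[B,D,E,G,H] q_used=0 → run B
t=1: queue=[B,D,E,G,H] q_used=1 → run B
t=2: queue=[B,D,E,G,H] q_used=2 → run B
t=3: queue=[D,E,G,H] q_used=0 → run D
t=4: queue=[D,E,G,H] q_used=1 → run D
t=5: queue=[D,E,G,H] q_used=2 → run D
t=6: queue=[E,G,H,D] q_used=0 → run E
t=7: queue=[E,G,H,D] q_used=1 → run E
t=8: queue=[E,G,H,D] q_used=2 → run E
t=9: queue=[G,H,D,E] q_used=0 → run G
t=10: queue=[G,H,D,E] q_used=1 → run G
t=11: queue=[H,D,E] q_used=0 → run H
t=12: queue=[H,D,E] q_used=1 → run H
t=13: queue=[H,D,E] q_used=2 → run H
t=14: queue=[D,E,H] q_used=0 → run D
t=15: queue=[D,E,H] q_used=1 → run D
t=16: queue=[D,E,H] q_used=2 → run D
t=17: queue=[E,H,D] q_used=0 → run E
t=18: queue=[E,H,D] q_used=1 → run E
t=19: queue=[H,D] q_used=0 → run H
t=20: queue=[H,D] q_used=1 → run H
t=21: queue=[H,D] q_used=2 → run H
t=22: queue=[D] q_used=0 → run D
t=23: queue=[D] q_used=1 → run D

completion order = B, G, E, H, D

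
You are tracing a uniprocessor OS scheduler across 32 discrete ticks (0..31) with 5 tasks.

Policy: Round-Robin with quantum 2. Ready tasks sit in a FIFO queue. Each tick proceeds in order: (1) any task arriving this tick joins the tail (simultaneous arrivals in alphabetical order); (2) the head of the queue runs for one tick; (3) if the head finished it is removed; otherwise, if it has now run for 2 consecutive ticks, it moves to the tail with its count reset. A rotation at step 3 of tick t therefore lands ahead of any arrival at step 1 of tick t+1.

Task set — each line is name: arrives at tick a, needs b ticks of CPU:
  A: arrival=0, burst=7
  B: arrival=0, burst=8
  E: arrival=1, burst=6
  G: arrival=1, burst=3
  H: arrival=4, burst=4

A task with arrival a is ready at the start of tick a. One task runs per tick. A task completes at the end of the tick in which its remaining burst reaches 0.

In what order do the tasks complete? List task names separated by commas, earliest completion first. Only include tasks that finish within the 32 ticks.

t=0: queue=[A,B] q_used=0 → run A
t=1: queue=[A,B,E,G] q_used=1 → run A
t=2: queue=[B,E,G,A] q_used=0 → run B
t=3: queue=[B,E,G,A] q_used=1 → run B
t=4: queue=[E,G,A,B,H] q_used=0 → run E
t=5: queue=[E,G,A,B,H] q_used=1 → run E
t=6: queue=[G,A,B,H,E] q_used=0 → run G
t=7: queue=[G,A,B,H,E] q_used=1 → run G
t=8: queue=[A,B,H,E,G] q_used=0 → run A
t=9: queue=[A,B,H,E,G] q_used=1 → run A
t=10: queue=[B,H,E,G,A] q_used=0 → run B
t=11: queue=[B,H,E,G,A] q_used=1 → run B
t=12: queue=[H,E,G,A,B] q_used=0 → run H
t=13: queue=[H,E,G,A,B] q_used=1 → run H
t=14: queue=[E,G,A,B,H] q_used=0 → run E
t=15: queue=[E,G,A,B,H] q_used=1 → run E
t=16: queue=[G,A,B,H,E] q_used=0 → run G
t=17: queue=[A,B,H,E] q_used=0 → run A
t=18: queue=[A,B,H,E] q_used=1 → run A
t=19: queue=[B,H,E,A] q_used=0 → run B
t=20: queue=[B,H,E,A] q_used=1 → run B
t=21: queue=[H,E,A,B] q_used=0 → run H
t=22: queue=[H,E,A,B] q_used=1 → run H
t=23: queue=[E,A,B] q_used=0 → run E
t=24: queue=[E,A,B] q_used=1 → run E
t=25: queue=[A,B] q_used=0 → run A
t=26: queue=[B] q_used=0 → run B
t=27: queue=[B] q_used=1 → run B
t=28: (idle)
t=29: (idle)
t=30: (idle)
t=31: (idle)

completion order = G, H, E, A, B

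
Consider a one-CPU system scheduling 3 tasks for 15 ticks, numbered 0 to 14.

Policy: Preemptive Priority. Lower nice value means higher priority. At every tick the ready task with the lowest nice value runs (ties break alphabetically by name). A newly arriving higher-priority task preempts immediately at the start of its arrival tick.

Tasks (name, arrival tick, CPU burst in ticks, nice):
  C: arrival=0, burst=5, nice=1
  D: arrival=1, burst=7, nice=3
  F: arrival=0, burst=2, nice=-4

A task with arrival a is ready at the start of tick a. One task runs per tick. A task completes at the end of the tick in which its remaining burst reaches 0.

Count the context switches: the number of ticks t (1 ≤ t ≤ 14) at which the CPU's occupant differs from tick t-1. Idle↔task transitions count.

t=0: ready={C,F} → run F
t=1: ready={C,D,F} → run F
t=2: ready={C,D} → run C
t=3: ready={C,D} → run C
t=4: ready={C,D} → run C
t=5: ready={C,D} → run C
t=6: ready={C,D} → run C
t=7: ready={D} → run D
t=8: ready={D} → run D
t=9: ready={D} → run D
t=10: ready={D} → run D
t=11: ready={D} → run D
t=12: ready={D} → run D
t=13: ready={D} → run D
t=14: (idle)

context switches = 3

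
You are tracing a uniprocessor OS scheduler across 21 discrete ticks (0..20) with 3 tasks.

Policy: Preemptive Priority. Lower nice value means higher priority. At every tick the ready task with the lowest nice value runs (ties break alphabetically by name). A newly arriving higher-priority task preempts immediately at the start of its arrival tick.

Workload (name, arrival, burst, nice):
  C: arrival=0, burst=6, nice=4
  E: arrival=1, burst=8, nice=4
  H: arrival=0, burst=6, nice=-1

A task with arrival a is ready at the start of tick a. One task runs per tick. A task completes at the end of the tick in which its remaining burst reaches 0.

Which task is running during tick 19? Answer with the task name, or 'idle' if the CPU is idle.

t=0: ready={C,H} → run H
t=1: ready={C,E,H} → run H
t=2: ready={C,E,H} → run H
t=3: ready={C,E,H} → run H
t=4: ready={C,E,H} → run H
t=5: ready={C,E,H} → run H
t=6: ready={C,E} → run C
t=7: ready={C,E} → run C
t=8: ready={C,E} → run C
t=9: ready={C,E} → run C
t=10: ready={C,E} → run C
t=11: ready={C,E} → run C
t=12: ready={E} → run E
t=13: ready={E} → run E
t=14: ready={E} → run E
t=15: ready={E} → run E
t=16: ready={E} → run E
t=17: ready={E} → run E
t=18: ready={E} → run E
t=19: ready={E} → run E
t=20: (idle)

running at tick 19 = E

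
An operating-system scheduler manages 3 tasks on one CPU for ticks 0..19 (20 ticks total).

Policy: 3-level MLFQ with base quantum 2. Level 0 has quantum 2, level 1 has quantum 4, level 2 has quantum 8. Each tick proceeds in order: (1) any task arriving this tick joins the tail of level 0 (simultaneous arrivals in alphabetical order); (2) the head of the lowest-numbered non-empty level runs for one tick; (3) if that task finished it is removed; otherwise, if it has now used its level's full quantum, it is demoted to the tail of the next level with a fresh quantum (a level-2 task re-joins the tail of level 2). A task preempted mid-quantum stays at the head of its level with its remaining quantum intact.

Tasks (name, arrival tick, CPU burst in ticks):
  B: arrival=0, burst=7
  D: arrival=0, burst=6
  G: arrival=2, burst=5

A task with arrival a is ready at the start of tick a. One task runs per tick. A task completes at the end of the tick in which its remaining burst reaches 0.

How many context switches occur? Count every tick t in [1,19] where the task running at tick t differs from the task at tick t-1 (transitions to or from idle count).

context switches = 7

t=0: L0/L1/L2 = BD/-/- → run B
t=1: L0/L1/L2 = BD/-/- → run B
t=2: L0/L1/L2 = DG/B/- → run D
t=3: L0/L1/L2 = DG/B/- → run D
t=4: L0/L1/L2 = G/BD/- → run G
t=5: L0/L1/L2 = G/BD/- → run G
t=6: L0/L1/L2 = -/BDG/- → run B
t=7: L0/L1/L2 = -/BDG/- → run B
t=8: L0/L1/L2 = -/BDG/- → run B
t=9: L0/L1/L2 = -/BDG/- → run B
t=10: L0/L1/L2 = -/DG/B → run D
t=11: L0/L1/L2 = -/DG/B → run D
t=12: L0/L1/L2 = -/DG/B → run D
t=13: L0/L1/L2 = -/DG/B → run D
t=14: L0/L1/L2 = -/G/B → run G
t=15: L0/L1/L2 = -/G/B → run G
t=16: L0/L1/L2 = -/G/B → run G
t=17: L0/L1/L2 = -/-/B → run B
t=18: (idle)
t=19: (idle)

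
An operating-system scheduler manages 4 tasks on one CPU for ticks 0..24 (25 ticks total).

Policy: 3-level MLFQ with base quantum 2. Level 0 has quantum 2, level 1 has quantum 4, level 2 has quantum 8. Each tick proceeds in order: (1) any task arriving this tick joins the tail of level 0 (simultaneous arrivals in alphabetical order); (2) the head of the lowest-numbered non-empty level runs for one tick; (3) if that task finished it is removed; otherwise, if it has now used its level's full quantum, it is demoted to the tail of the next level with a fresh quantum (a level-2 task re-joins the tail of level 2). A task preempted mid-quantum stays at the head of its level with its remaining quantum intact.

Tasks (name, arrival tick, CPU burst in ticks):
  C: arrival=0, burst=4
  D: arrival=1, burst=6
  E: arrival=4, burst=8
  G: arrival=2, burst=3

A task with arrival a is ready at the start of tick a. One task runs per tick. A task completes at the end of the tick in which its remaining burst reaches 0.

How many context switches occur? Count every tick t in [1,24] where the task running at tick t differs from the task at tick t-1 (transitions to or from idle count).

context switches = 8

t=0: L0/L1/L2 = C/-/- → run C
t=1: L0/L1/L2 = CD/-/- → run C
t=2: L0/L1/L2 = DG/C/- → run D
t=3: L0/L1/L2 = DG/C/- → run D
t=4: L0/L1/L2 = GE/CD/- → run G
t=5: L0/L1/L2 = GE/CD/- → run G
t=6: L0/L1/L2 = E/CDG/- → run E
t=7: L0/L1/L2 = E/CDG/- → run E
t=8: L0/L1/L2 = -/CDGE/- → run C
t=9: L0/L1/L2 = -/CDGE/- → run C
t=10: L0/L1/L2 = -/DGE/- → run D
t=11: L0/L1/L2 = -/DGE/- → run D
t=12: L0/L1/L2 = -/DGE/- → run D
t=13: L0/L1/L2 = -/DGE/- → run D
t=14: L0/L1/L2 = -/GE/- → run G
t=15: L0/L1/L2 = -/E/- → run E
t=16: L0/L1/L2 = -/E/- → run E
t=17: L0/L1/L2 = -/E/- → run E
t=18: L0/L1/L2 = -/E/- → run E
t=19: L0/L1/L2 = -/-/E → run E
t=20: L0/L1/L2 = -/-/E → run E
t=21: (idle)
t=22: (idle)
t=23: (idle)
t=24: (idle)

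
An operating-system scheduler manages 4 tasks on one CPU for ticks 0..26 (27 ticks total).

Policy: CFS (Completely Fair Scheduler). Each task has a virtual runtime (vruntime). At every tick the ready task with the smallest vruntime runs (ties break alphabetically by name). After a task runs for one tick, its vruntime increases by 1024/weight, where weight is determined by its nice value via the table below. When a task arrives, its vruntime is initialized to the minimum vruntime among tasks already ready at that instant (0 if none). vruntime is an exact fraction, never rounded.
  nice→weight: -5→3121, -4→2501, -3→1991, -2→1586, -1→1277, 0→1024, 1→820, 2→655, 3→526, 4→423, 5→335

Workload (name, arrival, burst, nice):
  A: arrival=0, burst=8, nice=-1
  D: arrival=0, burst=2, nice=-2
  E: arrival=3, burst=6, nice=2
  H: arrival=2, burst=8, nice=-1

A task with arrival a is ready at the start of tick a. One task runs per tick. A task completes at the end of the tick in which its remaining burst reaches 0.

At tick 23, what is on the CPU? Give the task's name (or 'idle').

t=0: vr[A=0 D=0] → run A
t=1: vr[A=1024/1277 D=0] → run D
t=2: vr[A=1024/1277 D=512/793 H=512/793] → run D
t=3: vr[A=1024/1277 E=512/793 H=512/793] → run E
t=4: vr[A=1024/1277 E=1147392/519415 H=512/793] → run H
t=5: vr[A=1024/1277 E=1147392/519415 H=1465856/1012661] → run A
t=6: vr[A=2048/1277 E=1147392/519415 H=1465856/1012661] → run H
t=7: vr[A=2048/1277 E=1147392/519415 H=2277888/1012661] → run A
t=8: vr[A=3072/1277 E=1147392/519415 H=2277888/1012661] → run E
t=9: vr[A=3072/1277 E=1959424/519415 H=2277888/1012661] → run H
t=10: vr[A=3072/1277 E=1959424/519415 H=3089920/1012661] → run A
t=11: vr[A=4096/1277 E=1959424/519415 H=3089920/1012661] → run H
t=12: vr[A=4096/1277 E=1959424/519415 H=3901952/1012661] → run A
t=13: vr[A=5120/1277 E=1959424/519415 H=3901952/1012661] → run E
t=14: vr[A=5120/1277 E=2771456/519415 H=3901952/1012661] → run H
t=15: vr[A=5120/1277 E=2771456/519415 H=4713984/1012661] → run A
t=16: vr[A=6144/1277 E=2771456/519415 H=4713984/1012661] → run H
t=17: vr[A=6144/1277 E=2771456/519415 H=5526016/1012661] → run A
t=18: vr[A=7168/1277 E=2771456/519415 H=5526016/1012661] → run E
t=19: vr[A=7168/1277 E=3583488/519415 H=5526016/1012661] → run H
t=20: vr[A=7168/1277 E=3583488/519415 H=6338048/1012661] → run A
t=21: vr[E=3583488/519415 H=6338048/1012661] → run H
t=22: vr[E=3583488/519415] → run E
t=23: vr[E=879104/103883] → run E
t=24: (idle)
t=25: (idle)
t=26: (idle)

running at tick 23 = E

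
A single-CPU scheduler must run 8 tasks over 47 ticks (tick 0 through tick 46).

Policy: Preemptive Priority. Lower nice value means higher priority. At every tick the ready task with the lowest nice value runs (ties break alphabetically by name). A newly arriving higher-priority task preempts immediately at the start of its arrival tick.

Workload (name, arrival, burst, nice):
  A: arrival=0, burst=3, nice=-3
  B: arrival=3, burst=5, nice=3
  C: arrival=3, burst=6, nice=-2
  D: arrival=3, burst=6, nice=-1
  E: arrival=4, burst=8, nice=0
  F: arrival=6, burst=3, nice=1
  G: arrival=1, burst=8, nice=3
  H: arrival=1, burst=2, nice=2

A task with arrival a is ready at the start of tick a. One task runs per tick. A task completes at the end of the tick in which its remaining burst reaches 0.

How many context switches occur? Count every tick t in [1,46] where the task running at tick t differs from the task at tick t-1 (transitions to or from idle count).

t=0: ready={A} → run A
t=1: ready={A,G,H} → run A
t=2: ready={A,G,H} → run A
t=3: ready={B,C,D,G,H} → run C
t=4: ready={B,C,D,E,G,H} → run C
t=5: ready={B,C,D,E,G,H} → run C
t=6: ready={B,C,D,E,F,G,H} → run C
t=7: ready={B,C,D,E,F,G,H} → run C
t=8: ready={B,C,D,E,F,G,H} → run C
t=9: ready={B,D,E,F,G,H} → run D
t=10: ready={B,D,E,F,G,H} → run D
t=11: ready={B,D,E,F,G,H} → run D
t=12: ready={B,D,E,F,G,H} → run D
t=13: ready={B,D,E,F,G,H} → run D
t=14: ready={B,D,E,F,G,H} → run D
t=15: ready={B,E,F,G,H} → run E
t=16: ready={B,E,F,G,H} → run E
t=17: ready={B,E,F,G,H} → run E
t=18: ready={B,E,F,G,H} → run E
t=19: ready={B,E,F,G,H} → run E
t=20: ready={B,E,F,G,H} → run E
t=21: ready={B,E,F,G,H} → run E
t=22: ready={B,E,F,G,H} → run E
t=23: ready={B,F,G,H} → run F
t=24: ready={B,F,G,H} → run F
t=25: ready={B,F,G,H} → run F
t=26: ready={B,G,H} → run H
t=27: ready={B,G,H} → run H
t=28: ready={B,G} → run B
t=29: ready={B,G} → run B
t=30: ready={B,G} → run B
t=31: ready={B,G} → run B
t=32: ready={B,G} → run B
t=33: ready={G} → run G
t=34: ready={G} → run G
t=35: ready={G} → run G
t=36: ready={G} → run G
t=37: ready={G} → run G
t=38: ready={G} → run G
t=39: ready={G} → run G
t=40: ready={G} → run G
t=41: (idle)
t=42: (idle)
t=43: (idle)
t=44: (idle)
t=45: (idle)
t=46: (idle)

context switches = 8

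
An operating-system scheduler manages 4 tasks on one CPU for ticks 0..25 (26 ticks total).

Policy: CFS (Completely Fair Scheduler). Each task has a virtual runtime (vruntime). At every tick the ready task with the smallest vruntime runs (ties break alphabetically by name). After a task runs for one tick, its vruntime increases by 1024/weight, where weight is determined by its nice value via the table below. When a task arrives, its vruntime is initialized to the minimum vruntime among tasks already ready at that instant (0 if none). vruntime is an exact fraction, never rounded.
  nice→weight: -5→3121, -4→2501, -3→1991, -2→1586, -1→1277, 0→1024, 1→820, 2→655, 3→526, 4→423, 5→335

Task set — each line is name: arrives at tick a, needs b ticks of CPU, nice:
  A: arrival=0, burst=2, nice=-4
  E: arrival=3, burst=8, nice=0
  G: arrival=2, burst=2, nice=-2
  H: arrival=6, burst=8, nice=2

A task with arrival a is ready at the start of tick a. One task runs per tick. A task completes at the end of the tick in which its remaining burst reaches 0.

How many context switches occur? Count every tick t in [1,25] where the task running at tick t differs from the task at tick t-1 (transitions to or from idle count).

t=0: vr[A=0] → run A
t=1: vr[A=1024/2501] → run A
t=2: vr[G=0] → run G
t=3: vr[E=512/793 G=512/793] → run E
t=4: vr[E=1305/793 G=512/793] → run G
t=5: vr[E=1305/793] → run E
t=6: vr[E=2098/793 H=2098/793] → run E
t=7: vr[E=2891/793 H=2098/793] → run H
t=8: vr[E=2891/793 H=2186222/519415] → run E
t=9: vr[E=3684/793 H=2186222/519415] → run H
t=10: vr[E=3684/793 H=2998254/519415] → run E
t=11: vr[E=4477/793 H=2998254/519415] → run E
t=12: vr[E=5270/793 H=2998254/519415] → run H
t=13: vr[E=5270/793 H=3810286/519415] → run E
t=14: vr[E=6063/793 H=3810286/519415] → run H
t=15: vr[E=6063/793 H=4622318/519415] → run E
t=16: vr[H=4622318/519415] → run H
t=17: vr[H=1086870/103883] → run H
t=18: vr[H=6246382/519415] → run H
t=19: vr[H=7058414/519415] → run H
t=20: (idle)
t=21: (idle)
t=22: (idle)
t=23: (idle)
t=24: (idle)
t=25: (idle)

context switches = 14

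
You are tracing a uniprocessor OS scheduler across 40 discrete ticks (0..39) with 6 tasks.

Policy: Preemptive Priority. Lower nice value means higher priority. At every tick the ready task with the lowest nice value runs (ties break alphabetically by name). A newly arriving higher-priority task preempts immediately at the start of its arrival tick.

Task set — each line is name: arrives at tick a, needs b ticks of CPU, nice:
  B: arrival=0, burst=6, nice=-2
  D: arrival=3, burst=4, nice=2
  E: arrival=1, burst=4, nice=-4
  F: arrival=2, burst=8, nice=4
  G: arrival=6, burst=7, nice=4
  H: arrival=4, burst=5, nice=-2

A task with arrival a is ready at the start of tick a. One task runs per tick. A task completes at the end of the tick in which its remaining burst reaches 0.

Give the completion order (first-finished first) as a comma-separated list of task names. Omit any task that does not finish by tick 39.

completion order = E, B, H, D, F, G

t=0: ready={B} → run B
t=1: ready={B,E} → run E
t=2: ready={B,E,F} → run E
t=3: ready={B,D,E,F} → run E
t=4: ready={B,D,E,F,H} → run E
t=5: ready={B,D,F,H} → run B
t=6: ready={B,D,F,G,H} → run B
t=7: ready={B,D,F,G,H} → run B
t=8: ready={B,D,F,G,H} → run B
t=9: ready={B,D,F,G,H} → run B
t=10: ready={D,F,G,H} → run H
t=11: ready={D,F,G,H} → run H
t=12: ready={D,F,G,H} → run H
t=13: ready={D,F,G,H} → run H
t=14: ready={D,F,G,H} → run H
t=15: ready={D,F,G} → run D
t=16: ready={D,F,G} → run D
t=17: ready={D,F,G} → run D
t=18: ready={D,F,G} → run D
t=19: ready={F,G} → run F
t=20: ready={F,G} → run F
t=21: ready={F,G} → run F
t=22: ready={F,G} → run F
t=23: ready={F,G} → run F
t=24: ready={F,G} → run F
t=25: ready={F,G} → run F
t=26: ready={F,G} → run F
t=27: ready={G} → run G
t=28: ready={G} → run G
t=29: ready={G} → run G
t=30: ready={G} → run G
t=31: ready={G} → run G
t=32: ready={G} → run G
t=33: ready={G} → run G
t=34: (idle)
t=35: (idle)
t=36: (idle)
t=37: (idle)
t=38: (idle)
t=39: (idle)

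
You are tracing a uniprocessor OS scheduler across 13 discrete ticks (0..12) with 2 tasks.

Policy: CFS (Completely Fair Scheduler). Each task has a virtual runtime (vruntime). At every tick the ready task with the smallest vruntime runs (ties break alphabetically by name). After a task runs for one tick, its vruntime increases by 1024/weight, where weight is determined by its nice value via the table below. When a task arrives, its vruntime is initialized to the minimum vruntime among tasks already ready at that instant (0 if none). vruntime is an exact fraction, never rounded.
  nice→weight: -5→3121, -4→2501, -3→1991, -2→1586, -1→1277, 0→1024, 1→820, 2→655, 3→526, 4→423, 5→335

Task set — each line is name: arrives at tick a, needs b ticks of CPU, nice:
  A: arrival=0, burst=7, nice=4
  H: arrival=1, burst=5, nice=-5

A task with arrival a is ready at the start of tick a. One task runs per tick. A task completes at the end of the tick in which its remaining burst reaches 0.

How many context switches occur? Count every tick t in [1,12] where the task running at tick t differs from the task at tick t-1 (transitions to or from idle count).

t=0: vr[A=0] → run A
t=1: vr[A=1024/423 H=1024/423] → run A
t=2: vr[A=2048/423 H=1024/423] → run H
t=3: vr[A=2048/423 H=3629056/1320183] → run H
t=4: vr[A=2048/423 H=4062208/1320183] → run H
t=5: vr[A=2048/423 H=4495360/1320183] → run H
t=6: vr[A=2048/423 H=4928512/1320183] → run H
t=7: vr[A=2048/423] → run A
t=8: vr[A=1024/141] → run A
t=9: vr[A=4096/423] → run A
t=10: vr[A=5120/423] → run A
t=11: vr[A=2048/141] → run A
t=12: (idle)

context switches = 3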